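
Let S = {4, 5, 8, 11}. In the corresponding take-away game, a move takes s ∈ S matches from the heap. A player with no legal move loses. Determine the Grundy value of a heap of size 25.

n :  0  1  2  3  4  5  6  7  8  9 10 11 12 13 14 15 16 17 18 19 20 21 22 23 24 25
G :  0  0  0  0  1  1  1  1  2  2  2  2  3  3  3  0  0  0  0  1  1  1  1  2  2  2

2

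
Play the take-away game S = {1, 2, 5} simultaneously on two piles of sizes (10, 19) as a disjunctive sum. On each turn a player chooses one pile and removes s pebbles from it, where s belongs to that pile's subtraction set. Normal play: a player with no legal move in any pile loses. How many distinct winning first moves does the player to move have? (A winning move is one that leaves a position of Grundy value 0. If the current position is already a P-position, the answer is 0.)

0

All piles use S = {1, 2, 5}:
n :  0  1  2  3  4  5  6  7  8  9 10 11 12 13 14 15 16 17 18 19
G :  0  1  2  0  1  2  0  1  2  0  1  2  0  1  2  0  1  2  0  1
Pile A: G(10) = 1.
Pile B: G(19) = 1.
Combined Grundy value = 1 ⊕ 1 = 0.
A winning move leaves total XOR = 0, i.e. changes one component's Grundy value g to g ⊕ X where X is the current total.
Pile A: target g' = 1⊕0 = 1, but every legal move changes the Grundy value (mex property), so 0 moves.
Pile B: target g' = 1⊕0 = 1, but every legal move changes the Grundy value (mex property), so 0 moves.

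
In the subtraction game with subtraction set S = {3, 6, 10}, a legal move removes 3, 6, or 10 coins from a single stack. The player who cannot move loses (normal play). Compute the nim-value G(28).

G(0) = 0
G(1) = mex{} = 0
G(2) = mex{} = 0
G(3) = mex{0} = 1
G(4) = mex{0} = 1
G(5) = mex{0} = 1
G(6) = mex{1,0} = 2
G(7) = mex{1,0} = 2
G(8) = mex{1,0} = 2
G(9) = mex{2,1} = 0
G(10) = mex{2,1,0} = 3
G(11) = mex{2,1,0} = 3
G(12) = mex{0,2,0} = 1
G(13) = mex{3,2,1} = 0
G(14) = mex{3,2,1} = 0
G(15) = mex{1,0,1} = 2
G(16) = mex{0,3,2} = 1
G(17) = mex{0,3,2} = 1
G(18) = mex{2,1,2} = 0
G(19) = mex{1,0,0} = 2
G(20) = mex{1,0,3} = 2
G(21) = mex{0,2,3} = 1
G(22) = mex{2,1,1} = 0
G(23) = mex{2,1,0} = 3
G(24) = mex{1,0,0} = 2
G(25) = mex{0,2,2} = 1
G(26) = mex{3,2,1} = 0
G(27) = mex{2,1,1} = 0
G(28) = mex{1,0,0} = 2

2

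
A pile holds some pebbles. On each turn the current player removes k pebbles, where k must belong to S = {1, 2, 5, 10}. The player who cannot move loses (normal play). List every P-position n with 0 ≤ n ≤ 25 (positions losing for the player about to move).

0, 3, 6, 9, 12, 15, 18, 21, 24

n :  0  1  2  3  4  5  6  7  8  9 10 11 12 13 14 15 16 17 18 19 20 21 22 23 24 25
G :  0  1  2  0  1  2  0  1  2  0  1  2  0  1  2  0  1  2  0  1  2  0  1  2  0  1
P-positions are exactly the n with G(n) = 0.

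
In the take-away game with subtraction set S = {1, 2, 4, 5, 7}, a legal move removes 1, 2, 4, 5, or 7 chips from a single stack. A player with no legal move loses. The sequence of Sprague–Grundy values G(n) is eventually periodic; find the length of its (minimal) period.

3

n :  0  1  2  3  4  5  6  7  8  9 10 11 12 13 14
G :  0  1  2  0  1  2  0  1  2  0  1  2  0  1  2
G(n+3) = G(n) holds for n = 0,…,6 (a full window of length max(S) = 7), so the sequence is purely periodic with period 3.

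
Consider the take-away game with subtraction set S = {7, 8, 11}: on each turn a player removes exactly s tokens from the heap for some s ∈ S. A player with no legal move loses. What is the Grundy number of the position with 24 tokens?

n :  0  1  2  3  4  5  6  7  8  9 10 11 12 13 14 15 16 17 18 19 20 21 22 23 24
G :  0  0  0  0  0  0  0  1  1  1  1  1  1  1  2  2  2  2  0  0  0  0  0  0  0

0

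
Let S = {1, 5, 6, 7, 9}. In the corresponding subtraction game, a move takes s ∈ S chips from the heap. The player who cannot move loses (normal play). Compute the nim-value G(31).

n :  0  1  2  3  4  5  6  7  8  9 10 11 12 13 14 15 16 17 18 19 20 21 22 23 24 25 26 27 28 29 30 31
G :  0  1  0  1  0  1  2  3  2  3  2  3  0  1  0  1  0  1  2  3  2  3  2  3  0  1  0  1  0  1  2  3

3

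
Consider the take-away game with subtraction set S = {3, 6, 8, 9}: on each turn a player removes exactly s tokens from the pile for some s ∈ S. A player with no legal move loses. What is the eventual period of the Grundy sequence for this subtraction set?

n :  0  1  2  3  4  5  6  7  8  9 10 11 12 13 14 15 16 17 18 19 20 21 22 23 24 25
G :  0  0  0  1  1  1  2  2  2  3  3  3  0  0  0  1  1  1  2  2  2  3  3  3  0  0
G(n+12) = G(n) holds for n = 0,…,8 (a full window of length max(S) = 9), so the sequence is purely periodic with period 12.

12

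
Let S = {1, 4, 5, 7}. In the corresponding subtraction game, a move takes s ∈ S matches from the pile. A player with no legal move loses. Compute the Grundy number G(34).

0

n :  0  1  2  3  4  5  6  7  8  9 10 11 12 13 14 15 16 17 18 19 20 21 22 23 24 25 26 27 28 29 30 31 32 33 34
G :  0  1  0  1  2  3  2  3  0  1  0  1  2  3  2  3  0  1  0  1  2  3  2  3  0  1  0  1  2  3  2  3  0  1  0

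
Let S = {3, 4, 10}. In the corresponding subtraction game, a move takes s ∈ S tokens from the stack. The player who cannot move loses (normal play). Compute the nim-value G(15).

n :  0  1  2  3  4  5  6  7  8  9 10 11 12 13 14 15
G :  0  0  0  1  1  1  2  0  0  0  1  1  1  2  0  0

0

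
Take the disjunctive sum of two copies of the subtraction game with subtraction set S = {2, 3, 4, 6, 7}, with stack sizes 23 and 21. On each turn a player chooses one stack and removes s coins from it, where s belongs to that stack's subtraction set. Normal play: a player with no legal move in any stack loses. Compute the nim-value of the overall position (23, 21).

All stacks use S = {2, 3, 4, 6, 7}:
n :  0  1  2  3  4  5  6  7  8  9 10 11 12 13 14 15 16 17 18 19 20 21 22 23
G :  0  0  1  1  2  2  3  3  4  0  0  1  1  2  2  3  3  4  0  0  1  1  2  2
Stack A: G(23) = 2.
Stack B: G(21) = 1.
Combined Grundy value = 2 ⊕ 1 = 3.

3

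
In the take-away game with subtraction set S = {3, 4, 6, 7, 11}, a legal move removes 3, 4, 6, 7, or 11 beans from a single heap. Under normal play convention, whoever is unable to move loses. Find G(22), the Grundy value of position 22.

4

G(0) = 0
G(1) = mex{} = 0
G(2) = mex{} = 0
G(3) = mex{0} = 1
G(4) = mex{0,0} = 1
G(5) = mex{0,0} = 1
G(6) = mex{1,0,0} = 2
G(7) = mex{1,1,0,0} = 2
G(8) = mex{1,1,0,0} = 2
G(9) = mex{2,1,1,0} = 3
G(10) = mex{2,2,1,1} = 0
G(11) = mex{2,2,1,1,0} = 3
G(12) = mex{3,2,2,1,0} = 4
G(13) = mex{0,3,2,2,0} = 1
G(14) = mex{3,0,2,2,1} = 4
G(15) = mex{4,3,3,2,1} = 0
G(16) = mex{1,4,0,3,1} = 2
G(17) = mex{4,1,3,0,2} = 5
G(18) = mex{0,4,4,3,2} = 1
G(19) = mex{2,0,1,4,2} = 3
G(20) = mex{5,2,4,1,3} = 0
G(21) = mex{1,5,0,4,0} = 2
G(22) = mex{3,1,2,0,3} = 4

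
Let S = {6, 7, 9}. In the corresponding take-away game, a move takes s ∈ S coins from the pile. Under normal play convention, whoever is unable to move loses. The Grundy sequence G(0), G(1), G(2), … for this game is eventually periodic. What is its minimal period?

15

n :  0  1  2  3  4  5  6  7  8  9 10 11 12 13 14 15 16 17 18 19 20 21 22 23 24 25 26 27 28 29 30 31
G :  0  0  0  0  0  0  1  1  1  1  1  1  2  2  2  0  0  0  0  0  0  1  1  1  1  1  1  2  2  2  0  0
G(n+15) = G(n) holds for n = 0,…,8 (a full window of length max(S) = 9), so the sequence is purely periodic with period 15.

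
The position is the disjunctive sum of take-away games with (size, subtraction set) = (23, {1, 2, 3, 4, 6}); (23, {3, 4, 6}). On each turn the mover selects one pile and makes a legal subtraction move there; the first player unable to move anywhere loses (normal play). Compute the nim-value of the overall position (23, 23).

2

Pile A, S = {1, 2, 3, 4, 6}:
G(0) = 0
G(1) = mex{0} = 1
G(2) = mex{1,0} = 2
G(3) = mex{2,1,0} = 3
G(4) = mex{3,2,1,0} = 4
G(5) = mex{4,3,2,1} = 0
G(6) = mex{0,4,3,2,0} = 1
G(7) = mex{1,0,4,3,1} = 2
G(8) = mex{2,1,0,4,2} = 3
G(9) = mex{3,2,1,0,3} = 4
G(10) = mex{4,3,2,1,4} = 0
G(11) = mex{0,4,3,2,0} = 1
G(12) = mex{1,0,4,3,1} = 2
G(13) = mex{2,1,0,4,2} = 3
G(14) = mex{3,2,1,0,3} = 4
G(15) = mex{4,3,2,1,4} = 0
G(16) = mex{0,4,3,2,0} = 1
G(17) = mex{1,0,4,3,1} = 2
G(18) = mex{2,1,0,4,2} = 3
G(19) = mex{3,2,1,0,3} = 4
G(20) = mex{4,3,2,1,4} = 0
G(21) = mex{0,4,3,2,0} = 1
G(22) = mex{1,0,4,3,1} = 2
G(23) = mex{2,1,0,4,2} = 3
G_A(23) = 3.
Pile B, S = {3, 4, 6}:
G(0) = 0
G(1) = mex{} = 0
G(2) = mex{} = 0
G(3) = mex{0} = 1
G(4) = mex{0,0} = 1
G(5) = mex{0,0} = 1
G(6) = mex{1,0,0} = 2
G(7) = mex{1,1,0} = 2
G(8) = mex{1,1,0} = 2
G(9) = mex{2,1,1} = 0
G(10) = mex{2,2,1} = 0
G(11) = mex{2,2,1} = 0
G(12) = mex{0,2,2} = 1
G(13) = mex{0,0,2} = 1
G(14) = mex{0,0,2} = 1
G(15) = mex{1,0,0} = 2
G(16) = mex{1,1,0} = 2
G(17) = mex{1,1,0} = 2
G(18) = mex{2,1,1} = 0
G(19) = mex{2,2,1} = 0
G(20) = mex{2,2,1} = 0
G(21) = mex{0,2,2} = 1
G(22) = mex{0,0,2} = 1
G(23) = mex{0,0,2} = 1
G_B(23) = 1.
Combined Grundy value = 3 ⊕ 1 = 2.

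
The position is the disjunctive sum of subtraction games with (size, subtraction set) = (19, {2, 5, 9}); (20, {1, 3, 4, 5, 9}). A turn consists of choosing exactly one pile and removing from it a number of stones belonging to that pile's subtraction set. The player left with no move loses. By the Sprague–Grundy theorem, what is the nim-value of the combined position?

0

Pile A, S = {2, 5, 9}:
n :  0  1  2  3  4  5  6  7  8  9 10 11 12 13 14 15 16 17 18 19
G :  0  0  1  1  0  2  1  0  0  1  1  0  2  1  0  0  1  1  0  2
G_A(19) = 2.
Pile B, S = {1, 3, 4, 5, 9}:
n :  0  1  2  3  4  5  6  7  8  9 10 11 12 13 14 15 16 17 18 19 20
G :  0  1  0  1  2  3  2  3  0  1  0  1  2  3  2  3  0  1  0  1  2
G_B(20) = 2.
Combined Grundy value = 2 ⊕ 2 = 0.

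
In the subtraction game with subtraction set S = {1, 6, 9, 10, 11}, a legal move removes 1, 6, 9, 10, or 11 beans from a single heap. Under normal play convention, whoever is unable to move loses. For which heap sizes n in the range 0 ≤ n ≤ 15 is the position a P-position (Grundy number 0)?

0, 2, 4, 7

n :  0  1  2  3  4  5  6  7  8  9 10 11 12 13 14 15
G :  0  1  0  1  0  1  2  0  1  2  3  2  3  2  3  4
P-positions are exactly the n with G(n) = 0.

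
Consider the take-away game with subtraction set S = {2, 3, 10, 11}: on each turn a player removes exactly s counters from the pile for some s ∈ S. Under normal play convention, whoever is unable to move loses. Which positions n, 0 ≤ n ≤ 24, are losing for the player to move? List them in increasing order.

G(0) = 0
G(1) = mex{} = 0
G(2) = mex{0} = 1
G(3) = mex{0,0} = 1
G(4) = mex{1,0} = 2
G(5) = mex{1,1} = 0
G(6) = mex{2,1} = 0
G(7) = mex{0,2} = 1
G(8) = mex{0,0} = 1
G(9) = mex{1,0} = 2
G(10) = mex{1,1,0} = 2
G(11) = mex{2,1,0,0} = 3
G(12) = mex{2,2,1,0} = 3
G(13) = mex{3,2,1,1} = 0
G(14) = mex{3,3,2,1} = 0
G(15) = mex{0,3,0,2} = 1
G(16) = mex{0,0,0,0} = 1
G(17) = mex{1,0,1,0} = 2
G(18) = mex{1,1,1,1} = 0
G(19) = mex{2,1,2,1} = 0
G(20) = mex{0,2,2,2} = 1
G(21) = mex{0,0,3,2} = 1
G(22) = mex{1,0,3,3} = 2
G(23) = mex{1,1,0,3} = 2
G(24) = mex{2,1,0,0} = 3
P-positions are exactly the n with G(n) = 0.

0, 1, 5, 6, 13, 14, 18, 19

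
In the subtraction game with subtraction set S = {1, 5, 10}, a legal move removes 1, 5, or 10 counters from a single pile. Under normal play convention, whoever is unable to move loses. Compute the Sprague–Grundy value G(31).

1

G(0) = 0
G(1) = mex{0} = 1
G(2) = mex{1} = 0
G(3) = mex{0} = 1
G(4) = mex{1} = 0
G(5) = mex{0,0} = 1
G(6) = mex{1,1} = 0
G(7) = mex{0,0} = 1
G(8) = mex{1,1} = 0
G(9) = mex{0,0} = 1
G(10) = mex{1,1,0} = 2
G(11) = mex{2,0,1} = 3
G(12) = mex{3,1,0} = 2
G(13) = mex{2,0,1} = 3
G(14) = mex{3,1,0} = 2
G(15) = mex{2,2,1} = 0
G(16) = mex{0,3,0} = 1
G(17) = mex{1,2,1} = 0
G(18) = mex{0,3,0} = 1
G(19) = mex{1,2,1} = 0
G(20) = mex{0,0,2} = 1
G(21) = mex{1,1,3} = 0
G(22) = mex{0,0,2} = 1
G(23) = mex{1,1,3} = 0
G(24) = mex{0,0,2} = 1
G(25) = mex{1,1,0} = 2
G(26) = mex{2,0,1} = 3
G(27) = mex{3,1,0} = 2
G(28) = mex{2,0,1} = 3
G(29) = mex{3,1,0} = 2
G(30) = mex{2,2,1} = 0
G(31) = mex{0,3,0} = 1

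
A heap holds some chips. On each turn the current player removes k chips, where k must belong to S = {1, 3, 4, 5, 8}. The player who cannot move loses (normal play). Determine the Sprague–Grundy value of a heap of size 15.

2

G(0) = 0
G(1) = mex{0} = 1
G(2) = mex{1} = 0
G(3) = mex{0,0} = 1
G(4) = mex{1,1,0} = 2
G(5) = mex{2,0,1,0} = 3
G(6) = mex{3,1,0,1} = 2
G(7) = mex{2,2,1,0} = 3
G(8) = mex{3,3,2,1,0} = 4
G(9) = mex{4,2,3,2,1} = 0
G(10) = mex{0,3,2,3,0} = 1
G(11) = mex{1,4,3,2,1} = 0
G(12) = mex{0,0,4,3,2} = 1
G(13) = mex{1,1,0,4,3} = 2
G(14) = mex{2,0,1,0,2} = 3
G(15) = mex{3,1,0,1,3} = 2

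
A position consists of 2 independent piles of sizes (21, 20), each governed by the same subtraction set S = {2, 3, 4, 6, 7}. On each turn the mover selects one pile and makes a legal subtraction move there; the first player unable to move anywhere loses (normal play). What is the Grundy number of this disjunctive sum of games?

0

All piles use S = {2, 3, 4, 6, 7}:
G(0) = 0
G(1) = mex{} = 0
G(2) = mex{0} = 1
G(3) = mex{0,0} = 1
G(4) = mex{1,0,0} = 2
G(5) = mex{1,1,0} = 2
G(6) = mex{2,1,1,0} = 3
G(7) = mex{2,2,1,0,0} = 3
G(8) = mex{3,2,2,1,0} = 4
G(9) = mex{3,3,2,1,1} = 0
G(10) = mex{4,3,3,2,1} = 0
G(11) = mex{0,4,3,2,2} = 1
G(12) = mex{0,0,4,3,2} = 1
G(13) = mex{1,0,0,3,3} = 2
G(14) = mex{1,1,0,4,3} = 2
G(15) = mex{2,1,1,0,4} = 3
G(16) = mex{2,2,1,0,0} = 3
G(17) = mex{3,2,2,1,0} = 4
G(18) = mex{3,3,2,1,1} = 0
G(19) = mex{4,3,3,2,1} = 0
G(20) = mex{0,4,3,2,2} = 1
G(21) = mex{0,0,4,3,2} = 1
Pile A: G(21) = 1.
Pile B: G(20) = 1.
Combined Grundy value = 1 ⊕ 1 = 0.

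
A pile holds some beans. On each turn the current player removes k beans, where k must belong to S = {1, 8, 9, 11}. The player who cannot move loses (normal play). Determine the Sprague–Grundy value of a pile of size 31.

G(0) = 0
G(1) = mex{0} = 1
G(2) = mex{1} = 0
G(3) = mex{0} = 1
G(4) = mex{1} = 0
G(5) = mex{0} = 1
G(6) = mex{1} = 0
G(7) = mex{0} = 1
G(8) = mex{1,0} = 2
G(9) = mex{2,1,0} = 3
G(10) = mex{3,0,1} = 2
G(11) = mex{2,1,0,0} = 3
G(12) = mex{3,0,1,1} = 2
G(13) = mex{2,1,0,0} = 3
G(14) = mex{3,0,1,1} = 2
G(15) = mex{2,1,0,0} = 3
G(16) = mex{3,2,1,1} = 0
G(17) = mex{0,3,2,0} = 1
G(18) = mex{1,2,3,1} = 0
G(19) = mex{0,3,2,2} = 1
G(20) = mex{1,2,3,3} = 0
G(21) = mex{0,3,2,2} = 1
G(22) = mex{1,2,3,3} = 0
G(23) = mex{0,3,2,2} = 1
G(24) = mex{1,0,3,3} = 2
G(25) = mex{2,1,0,2} = 3
G(26) = mex{3,0,1,3} = 2
G(27) = mex{2,1,0,0} = 3
G(28) = mex{3,0,1,1} = 2
G(29) = mex{2,1,0,0} = 3
G(30) = mex{3,0,1,1} = 2
G(31) = mex{2,1,0,0} = 3

3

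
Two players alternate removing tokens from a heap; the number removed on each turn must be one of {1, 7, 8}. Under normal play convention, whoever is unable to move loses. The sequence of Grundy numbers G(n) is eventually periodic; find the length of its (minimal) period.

15

n :  0  1  2  3  4  5  6  7  8  9 10 11 12 13 14 15 16 17 18 19 20 21 22 23 24 25 26 27 28 29 30 31
G :  0  1  0  1  0  1  0  1  2  3  2  3  2  3  2  0  1  0  1  0  1  0  1  2  3  2  3  2  3  2  0  1
G(n+15) = G(n) holds for n = 0,…,7 (a full window of length max(S) = 8), so the sequence is purely periodic with period 15.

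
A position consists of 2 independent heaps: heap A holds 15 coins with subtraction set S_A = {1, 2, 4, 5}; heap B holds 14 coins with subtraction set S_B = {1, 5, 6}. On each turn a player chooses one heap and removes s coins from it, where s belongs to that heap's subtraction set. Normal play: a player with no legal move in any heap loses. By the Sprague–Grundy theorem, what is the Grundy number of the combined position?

1

Heap A, S = {1, 2, 4, 5}:
n :  0  1  2  3  4  5  6  7  8  9 10 11 12 13 14 15
G :  0  1  2  0  1  2  0  1  2  0  1  2  0  1  2  0
G_A(15) = 0.
Heap B, S = {1, 5, 6}:
G(0) = 0
G(1) = mex{0} = 1
G(2) = mex{1} = 0
G(3) = mex{0} = 1
G(4) = mex{1} = 0
G(5) = mex{0,0} = 1
G(6) = mex{1,1,0} = 2
G(7) = mex{2,0,1} = 3
G(8) = mex{3,1,0} = 2
G(9) = mex{2,0,1} = 3
G(10) = mex{3,1,0} = 2
G(11) = mex{2,2,1} = 0
G(12) = mex{0,3,2} = 1
G(13) = mex{1,2,3} = 0
G(14) = mex{0,3,2} = 1
G_B(14) = 1.
Combined Grundy value = 0 ⊕ 1 = 1.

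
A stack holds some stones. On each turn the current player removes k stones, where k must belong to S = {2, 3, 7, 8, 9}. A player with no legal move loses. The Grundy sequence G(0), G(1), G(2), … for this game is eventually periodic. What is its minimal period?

16

G(0) = 0
G(1) = mex{} = 0
G(2) = mex{0} = 1
G(3) = mex{0,0} = 1
G(4) = mex{1,0} = 2
G(5) = mex{1,1} = 0
G(6) = mex{2,1} = 0
G(7) = mex{0,2,0} = 1
G(8) = mex{0,0,0,0} = 1
G(9) = mex{1,0,1,0,0} = 2
G(10) = mex{1,1,1,1,0} = 2
G(11) = mex{2,1,2,1,1} = 0
G(12) = mex{2,2,0,2,1} = 3
G(13) = mex{0,2,0,0,2} = 1
G(14) = mex{3,0,1,0,0} = 2
G(15) = mex{1,3,1,1,0} = 2
G(16) = mex{2,1,2,1,1} = 0
G(17) = mex{2,2,2,2,1} = 0
G(18) = mex{0,2,0,2,2} = 1
G(19) = mex{0,0,3,0,2} = 1
G(20) = mex{1,0,1,3,0} = 2
G(21) = mex{1,1,2,1,3} = 0
G(22) = mex{2,1,2,2,1} = 0
G(23) = mex{0,2,0,2,2} = 1
G(24) = mex{0,0,0,0,2} = 1
G(25) = mex{1,0,1,0,0} = 2
G(26) = mex{1,1,1,1,0} = 2
G(27) = mex{2,1,2,1,1} = 0
G(28) = mex{2,2,0,2,1} = 3
G(29) = mex{0,2,0,0,2} = 1
G(30) = mex{3,0,1,0,0} = 2
G(31) = mex{1,3,1,1,0} = 2
G(32) = mex{2,1,2,1,1} = 0
G(33) = mex{2,2,2,2,1} = 0
G(n+16) = G(n) holds for n = 0,…,8 (a full window of length max(S) = 9), so the sequence is purely periodic with period 16.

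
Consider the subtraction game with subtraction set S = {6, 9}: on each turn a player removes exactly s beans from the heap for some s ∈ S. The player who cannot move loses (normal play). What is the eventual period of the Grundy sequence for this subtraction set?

15

n :  0  1  2  3  4  5  6  7  8  9 10 11 12 13 14 15 16 17 18 19 20 21 22 23 24 25 26 27 28 29 30 31
G :  0  0  0  0  0  0  1  1  1  1  1  1  2  2  2  0  0  0  0  0  0  1  1  1  1  1  1  2  2  2  0  0
G(n+15) = G(n) holds for n = 0,…,8 (a full window of length max(S) = 9), so the sequence is purely periodic with period 15.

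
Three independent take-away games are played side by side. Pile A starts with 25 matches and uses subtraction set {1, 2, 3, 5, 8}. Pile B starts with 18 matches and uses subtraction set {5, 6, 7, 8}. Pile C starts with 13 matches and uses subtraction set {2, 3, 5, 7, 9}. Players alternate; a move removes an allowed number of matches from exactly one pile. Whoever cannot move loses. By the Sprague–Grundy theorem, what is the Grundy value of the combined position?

Pile A, S = {1, 2, 3, 5, 8}:
G(0) = 0
G(1) = mex{0} = 1
G(2) = mex{1,0} = 2
G(3) = mex{2,1,0} = 3
G(4) = mex{3,2,1} = 0
G(5) = mex{0,3,2,0} = 1
G(6) = mex{1,0,3,1} = 2
G(7) = mex{2,1,0,2} = 3
G(8) = mex{3,2,1,3,0} = 4
G(9) = mex{4,3,2,0,1} = 5
G(10) = mex{5,4,3,1,2} = 0
G(11) = mex{0,5,4,2,3} = 1
G(12) = mex{1,0,5,3,0} = 2
G(13) = mex{2,1,0,4,1} = 3
G(14) = mex{3,2,1,5,2} = 0
G(15) = mex{0,3,2,0,3} = 1
G(16) = mex{1,0,3,1,4} = 2
G(17) = mex{2,1,0,2,5} = 3
G(18) = mex{3,2,1,3,0} = 4
G(19) = mex{4,3,2,0,1} = 5
G(20) = mex{5,4,3,1,2} = 0
G(21) = mex{0,5,4,2,3} = 1
G(22) = mex{1,0,5,3,0} = 2
G(23) = mex{2,1,0,4,1} = 3
G(24) = mex{3,2,1,5,2} = 0
G(25) = mex{0,3,2,0,3} = 1
G_A(25) = 1.
Pile B, S = {5, 6, 7, 8}:
G(0) = 0
G(1) = mex{} = 0
G(2) = mex{} = 0
G(3) = mex{} = 0
G(4) = mex{} = 0
G(5) = mex{0} = 1
G(6) = mex{0,0} = 1
G(7) = mex{0,0,0} = 1
G(8) = mex{0,0,0,0} = 1
G(9) = mex{0,0,0,0} = 1
G(10) = mex{1,0,0,0} = 2
G(11) = mex{1,1,0,0} = 2
G(12) = mex{1,1,1,0} = 2
G(13) = mex{1,1,1,1} = 0
G(14) = mex{1,1,1,1} = 0
G(15) = mex{2,1,1,1} = 0
G(16) = mex{2,2,1,1} = 0
G(17) = mex{2,2,2,1} = 0
G(18) = mex{0,2,2,2} = 1
G_B(18) = 1.
Pile C, S = {2, 3, 5, 7, 9}:
n :  0  1  2  3  4  5  6  7  8  9 10 11 12 13
G :  0  0  1  1  2  2  3  3  4  4  5  0  0  1
G_C(13) = 1.
Combined Grundy value = 1 ⊕ 1 ⊕ 1 = 1.

1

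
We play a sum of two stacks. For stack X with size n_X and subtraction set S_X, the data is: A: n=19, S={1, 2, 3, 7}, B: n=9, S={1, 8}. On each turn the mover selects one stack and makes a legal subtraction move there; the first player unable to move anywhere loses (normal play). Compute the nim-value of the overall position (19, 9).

3

Stack A, S = {1, 2, 3, 7}:
n :  0  1  2  3  4  5  6  7  8  9 10 11 12 13 14 15 16 17 18 19
G :  0  1  2  3  0  1  2  3  0  1  2  3  0  1  2  3  0  1  2  3
G_A(19) = 3.
Stack B, S = {1, 8}:
G(0) = 0
G(1) = mex{0} = 1
G(2) = mex{1} = 0
G(3) = mex{0} = 1
G(4) = mex{1} = 0
G(5) = mex{0} = 1
G(6) = mex{1} = 0
G(7) = mex{0} = 1
G(8) = mex{1,0} = 2
G(9) = mex{2,1} = 0
G_B(9) = 0.
Combined Grundy value = 3 ⊕ 0 = 3.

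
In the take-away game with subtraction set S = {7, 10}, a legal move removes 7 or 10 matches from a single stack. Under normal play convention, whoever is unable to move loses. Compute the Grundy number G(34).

0

G(0) = 0
G(1) = mex{} = 0
G(2) = mex{} = 0
G(3) = mex{} = 0
G(4) = mex{} = 0
G(5) = mex{} = 0
G(6) = mex{} = 0
G(7) = mex{0} = 1
G(8) = mex{0} = 1
G(9) = mex{0} = 1
G(10) = mex{0,0} = 1
G(11) = mex{0,0} = 1
G(12) = mex{0,0} = 1
G(13) = mex{0,0} = 1
G(14) = mex{1,0} = 2
G(15) = mex{1,0} = 2
G(16) = mex{1,0} = 2
G(17) = mex{1,1} = 0
G(18) = mex{1,1} = 0
G(19) = mex{1,1} = 0
G(20) = mex{1,1} = 0
G(21) = mex{2,1} = 0
G(22) = mex{2,1} = 0
G(23) = mex{2,1} = 0
G(24) = mex{0,2} = 1
G(25) = mex{0,2} = 1
G(26) = mex{0,2} = 1
G(27) = mex{0,0} = 1
G(28) = mex{0,0} = 1
G(29) = mex{0,0} = 1
G(30) = mex{0,0} = 1
G(31) = mex{1,0} = 2
G(32) = mex{1,0} = 2
G(33) = mex{1,0} = 2
G(34) = mex{1,1} = 0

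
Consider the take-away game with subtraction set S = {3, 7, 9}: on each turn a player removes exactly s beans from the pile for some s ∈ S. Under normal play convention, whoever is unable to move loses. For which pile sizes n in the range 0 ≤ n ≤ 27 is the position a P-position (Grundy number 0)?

n :  0  1  2  3  4  5  6  7  8  9 10 11 12 13 14 15 16 17 18 19 20 21 22 23 24 25 26 27
G :  0  0  0  1  1  1  0  2  2  1  3  3  0  2  0  1  0  1  0  1  0  1  0  1  0  1  0  1
P-positions are exactly the n with G(n) = 0.

0, 1, 2, 6, 12, 14, 16, 18, 20, 22, 24, 26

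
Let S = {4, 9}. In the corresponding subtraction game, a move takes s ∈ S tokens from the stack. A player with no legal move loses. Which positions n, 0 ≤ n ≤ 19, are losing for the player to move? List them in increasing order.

0, 1, 2, 3, 8, 13, 14, 15, 16

G(0) = 0
G(1) = mex{} = 0
G(2) = mex{} = 0
G(3) = mex{} = 0
G(4) = mex{0} = 1
G(5) = mex{0} = 1
G(6) = mex{0} = 1
G(7) = mex{0} = 1
G(8) = mex{1} = 0
G(9) = mex{1,0} = 2
G(10) = mex{1,0} = 2
G(11) = mex{1,0} = 2
G(12) = mex{0,0} = 1
G(13) = mex{2,1} = 0
G(14) = mex{2,1} = 0
G(15) = mex{2,1} = 0
G(16) = mex{1,1} = 0
G(17) = mex{0,0} = 1
G(18) = mex{0,2} = 1
G(19) = mex{0,2} = 1
P-positions are exactly the n with G(n) = 0.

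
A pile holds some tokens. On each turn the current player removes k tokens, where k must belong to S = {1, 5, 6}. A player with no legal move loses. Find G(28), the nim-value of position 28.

2

G(0) = 0
G(1) = mex{0} = 1
G(2) = mex{1} = 0
G(3) = mex{0} = 1
G(4) = mex{1} = 0
G(5) = mex{0,0} = 1
G(6) = mex{1,1,0} = 2
G(7) = mex{2,0,1} = 3
G(8) = mex{3,1,0} = 2
G(9) = mex{2,0,1} = 3
G(10) = mex{3,1,0} = 2
G(11) = mex{2,2,1} = 0
G(12) = mex{0,3,2} = 1
G(13) = mex{1,2,3} = 0
G(14) = mex{0,3,2} = 1
G(15) = mex{1,2,3} = 0
G(16) = mex{0,0,2} = 1
G(17) = mex{1,1,0} = 2
G(18) = mex{2,0,1} = 3
G(19) = mex{3,1,0} = 2
G(20) = mex{2,0,1} = 3
G(21) = mex{3,1,0} = 2
G(22) = mex{2,2,1} = 0
G(23) = mex{0,3,2} = 1
G(24) = mex{1,2,3} = 0
G(25) = mex{0,3,2} = 1
G(26) = mex{1,2,3} = 0
G(27) = mex{0,0,2} = 1
G(28) = mex{1,1,0} = 2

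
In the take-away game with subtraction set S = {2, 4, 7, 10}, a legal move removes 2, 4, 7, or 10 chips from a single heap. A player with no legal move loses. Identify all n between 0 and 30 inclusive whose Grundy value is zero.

0, 1, 6, 9, 12, 15, 18, 21, 24, 27, 30

n :  0  1  2  3  4  5  6  7  8  9 10 11 12 13 14 15 16 17 18 19 20 21 22 23 24 25 26 27 28 29 30
G :  0  0  1  1  2  2  0  3  1  0  2  1  0  2  1  0  2  1  0  2  1  0  2  1  0  2  1  0  2  1  0
P-positions are exactly the n with G(n) = 0.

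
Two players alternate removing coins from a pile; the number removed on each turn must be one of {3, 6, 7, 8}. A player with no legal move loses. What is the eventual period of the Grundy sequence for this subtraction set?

11

n :  0  1  2  3  4  5  6  7  8  9 10 11 12 13 14 15 16 17 18 19 20 21 22 23
G :  0  0  0  1  1  1  2  2  2  3  3  0  0  0  1  1  1  2  2  2  3  3  0  0
G(n+11) = G(n) holds for n = 0,…,7 (a full window of length max(S) = 8), so the sequence is purely periodic with period 11.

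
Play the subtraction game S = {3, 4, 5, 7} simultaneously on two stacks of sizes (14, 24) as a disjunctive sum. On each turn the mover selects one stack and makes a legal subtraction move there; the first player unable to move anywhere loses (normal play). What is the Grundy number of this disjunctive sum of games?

0

All stacks use S = {3, 4, 5, 7}:
G(0) = 0
G(1) = mex{} = 0
G(2) = mex{} = 0
G(3) = mex{0} = 1
G(4) = mex{0,0} = 1
G(5) = mex{0,0,0} = 1
G(6) = mex{1,0,0} = 2
G(7) = mex{1,1,0,0} = 2
G(8) = mex{1,1,1,0} = 2
G(9) = mex{2,1,1,0} = 3
G(10) = mex{2,2,1,1} = 0
G(11) = mex{2,2,2,1} = 0
G(12) = mex{3,2,2,1} = 0
G(13) = mex{0,3,2,2} = 1
G(14) = mex{0,0,3,2} = 1
G(15) = mex{0,0,0,2} = 1
G(16) = mex{1,0,0,3} = 2
G(17) = mex{1,1,0,0} = 2
G(18) = mex{1,1,1,0} = 2
G(19) = mex{2,1,1,0} = 3
G(20) = mex{2,2,1,1} = 0
G(21) = mex{2,2,2,1} = 0
G(22) = mex{3,2,2,1} = 0
G(23) = mex{0,3,2,2} = 1
G(24) = mex{0,0,3,2} = 1
Stack A: G(14) = 1.
Stack B: G(24) = 1.
Combined Grundy value = 1 ⊕ 1 = 0.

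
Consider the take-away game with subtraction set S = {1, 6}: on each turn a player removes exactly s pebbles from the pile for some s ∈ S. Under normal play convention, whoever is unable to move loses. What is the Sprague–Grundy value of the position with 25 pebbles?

0

G(0) = 0
G(1) = mex{0} = 1
G(2) = mex{1} = 0
G(3) = mex{0} = 1
G(4) = mex{1} = 0
G(5) = mex{0} = 1
G(6) = mex{1,0} = 2
G(7) = mex{2,1} = 0
G(8) = mex{0,0} = 1
G(9) = mex{1,1} = 0
G(10) = mex{0,0} = 1
G(11) = mex{1,1} = 0
G(12) = mex{0,2} = 1
G(13) = mex{1,0} = 2
G(14) = mex{2,1} = 0
G(15) = mex{0,0} = 1
G(16) = mex{1,1} = 0
G(17) = mex{0,0} = 1
G(18) = mex{1,1} = 0
G(19) = mex{0,2} = 1
G(20) = mex{1,0} = 2
G(21) = mex{2,1} = 0
G(22) = mex{0,0} = 1
G(23) = mex{1,1} = 0
G(24) = mex{0,0} = 1
G(25) = mex{1,1} = 0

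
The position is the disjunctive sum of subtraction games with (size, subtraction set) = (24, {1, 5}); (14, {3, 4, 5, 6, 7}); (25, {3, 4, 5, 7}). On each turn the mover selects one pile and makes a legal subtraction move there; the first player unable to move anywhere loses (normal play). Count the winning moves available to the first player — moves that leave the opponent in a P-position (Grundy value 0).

0

Pile A, S = {1, 5}:
G(0) = 0
G(1) = mex{0} = 1
G(2) = mex{1} = 0
G(3) = mex{0} = 1
G(4) = mex{1} = 0
G(5) = mex{0,0} = 1
G(6) = mex{1,1} = 0
G(7) = mex{0,0} = 1
G(8) = mex{1,1} = 0
G(9) = mex{0,0} = 1
G(10) = mex{1,1} = 0
G(11) = mex{0,0} = 1
G(12) = mex{1,1} = 0
G(13) = mex{0,0} = 1
G(14) = mex{1,1} = 0
G(15) = mex{0,0} = 1
G(16) = mex{1,1} = 0
G(17) = mex{0,0} = 1
G(18) = mex{1,1} = 0
G(19) = mex{0,0} = 1
G(20) = mex{1,1} = 0
G(21) = mex{0,0} = 1
G(22) = mex{1,1} = 0
G(23) = mex{0,0} = 1
G(24) = mex{1,1} = 0
G_A(24) = 0.
Pile B, S = {3, 4, 5, 6, 7}:
n :  0  1  2  3  4  5  6  7  8  9 10 11 12 13 14
G :  0  0  0  1  1  1  2  2  2  3  0  0  0  1  1
G_B(14) = 1.
Pile C, S = {3, 4, 5, 7}:
n :  0  1  2  3  4  5  6  7  8  9 10 11 12 13 14 15 16 17 18 19 20 21 22 23 24 25
G :  0  0  0  1  1  1  2  2  2  3  0  0  0  1  1  1  2  2  2  3  0  0  0  1  1  1
G_C(25) = 1.
Combined Grundy value = 0 ⊕ 1 ⊕ 1 = 0.
A winning move leaves total XOR = 0, i.e. changes one component's Grundy value g to g ⊕ X where X is the current total.
Pile A: target g' = 0⊕0 = 0, but every legal move changes the Grundy value (mex property), so 0 moves.
Pile B: target g' = 1⊕0 = 1, but every legal move changes the Grundy value (mex property), so 0 moves.
Pile C: target g' = 1⊕0 = 1, but every legal move changes the Grundy value (mex property), so 0 moves.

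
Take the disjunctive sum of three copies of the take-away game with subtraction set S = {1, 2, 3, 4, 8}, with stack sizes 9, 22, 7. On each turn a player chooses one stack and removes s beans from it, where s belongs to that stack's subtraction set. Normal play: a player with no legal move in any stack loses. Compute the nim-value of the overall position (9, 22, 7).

All stacks use S = {1, 2, 3, 4, 8}:
n :  0  1  2  3  4  5  6  7  8  9 10 11 12 13 14 15 16 17 18 19 20 21 22
G :  0  1  2  3  4  0  1  2  3  4  0  1  2  3  4  0  1  2  3  4  0  1  2
Stack A: G(9) = 4.
Stack B: G(22) = 2.
Stack C: G(7) = 2.
Combined Grundy value = 4 ⊕ 2 ⊕ 2 = 4.

4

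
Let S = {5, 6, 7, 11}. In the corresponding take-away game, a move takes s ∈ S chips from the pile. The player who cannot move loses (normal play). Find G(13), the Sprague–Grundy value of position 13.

2

G(0) = 0
G(1) = mex{} = 0
G(2) = mex{} = 0
G(3) = mex{} = 0
G(4) = mex{} = 0
G(5) = mex{0} = 1
G(6) = mex{0,0} = 1
G(7) = mex{0,0,0} = 1
G(8) = mex{0,0,0} = 1
G(9) = mex{0,0,0} = 1
G(10) = mex{1,0,0} = 2
G(11) = mex{1,1,0,0} = 2
G(12) = mex{1,1,1,0} = 2
G(13) = mex{1,1,1,0} = 2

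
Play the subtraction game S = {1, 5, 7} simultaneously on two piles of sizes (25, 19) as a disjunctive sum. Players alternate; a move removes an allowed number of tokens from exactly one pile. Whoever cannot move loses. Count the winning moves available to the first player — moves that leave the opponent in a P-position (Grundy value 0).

All piles use S = {1, 5, 7}:
n :  0  1  2  3  4  5  6  7  8  9 10 11 12 13 14 15 16 17 18 19 20 21 22 23 24 25
G :  0  1  0  1  0  1  0  1  0  1  0  1  0  1  0  1  0  1  0  1  0  1  0  1  0  1
Pile A: G(25) = 1.
Pile B: G(19) = 1.
Combined Grundy value = 1 ⊕ 1 = 0.
A winning move leaves total XOR = 0, i.e. changes one component's Grundy value g to g ⊕ X where X is the current total.
Pile A: target g' = 1⊕0 = 1, but every legal move changes the Grundy value (mex property), so 0 moves.
Pile B: target g' = 1⊕0 = 1, but every legal move changes the Grundy value (mex property), so 0 moves.

0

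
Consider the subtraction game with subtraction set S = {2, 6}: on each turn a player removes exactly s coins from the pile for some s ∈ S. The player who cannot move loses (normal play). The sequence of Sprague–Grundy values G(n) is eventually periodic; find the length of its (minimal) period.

G(0) = 0
G(1) = mex{} = 0
G(2) = mex{0} = 1
G(3) = mex{0} = 1
G(4) = mex{1} = 0
G(5) = mex{1} = 0
G(6) = mex{0,0} = 1
G(7) = mex{0,0} = 1
G(8) = mex{1,1} = 0
G(9) = mex{1,1} = 0
G(10) = mex{0,0} = 1
G(11) = mex{0,0} = 1
G(12) = mex{1,1} = 0
G(13) = mex{1,1} = 0
G(14) = mex{0,0} = 1
G(n+4) = G(n) holds for n = 0,…,5 (a full window of length max(S) = 6), so the sequence is purely periodic with period 4.

4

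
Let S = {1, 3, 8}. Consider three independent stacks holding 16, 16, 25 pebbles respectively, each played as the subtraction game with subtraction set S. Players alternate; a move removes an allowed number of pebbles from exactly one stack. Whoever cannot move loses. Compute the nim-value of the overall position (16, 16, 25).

1

All stacks use S = {1, 3, 8}:
G(0) = 0
G(1) = mex{0} = 1
G(2) = mex{1} = 0
G(3) = mex{0,0} = 1
G(4) = mex{1,1} = 0
G(5) = mex{0,0} = 1
G(6) = mex{1,1} = 0
G(7) = mex{0,0} = 1
G(8) = mex{1,1,0} = 2
G(9) = mex{2,0,1} = 3
G(10) = mex{3,1,0} = 2
G(11) = mex{2,2,1} = 0
G(12) = mex{0,3,0} = 1
G(13) = mex{1,2,1} = 0
G(14) = mex{0,0,0} = 1
G(15) = mex{1,1,1} = 0
G(16) = mex{0,0,2} = 1
G(17) = mex{1,1,3} = 0
G(18) = mex{0,0,2} = 1
G(19) = mex{1,1,0} = 2
G(20) = mex{2,0,1} = 3
G(21) = mex{3,1,0} = 2
G(22) = mex{2,2,1} = 0
G(23) = mex{0,3,0} = 1
G(24) = mex{1,2,1} = 0
G(25) = mex{0,0,0} = 1
Stack A: G(16) = 1.
Stack B: G(16) = 1.
Stack C: G(25) = 1.
Combined Grundy value = 1 ⊕ 1 ⊕ 1 = 1.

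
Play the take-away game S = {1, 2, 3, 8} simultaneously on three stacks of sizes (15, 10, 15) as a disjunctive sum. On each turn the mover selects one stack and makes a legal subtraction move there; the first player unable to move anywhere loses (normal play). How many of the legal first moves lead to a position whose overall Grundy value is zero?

5

All stacks use S = {1, 2, 3, 8}:
G(0) = 0
G(1) = mex{0} = 1
G(2) = mex{1,0} = 2
G(3) = mex{2,1,0} = 3
G(4) = mex{3,2,1} = 0
G(5) = mex{0,3,2} = 1
G(6) = mex{1,0,3} = 2
G(7) = mex{2,1,0} = 3
G(8) = mex{3,2,1,0} = 4
G(9) = mex{4,3,2,1} = 0
G(10) = mex{0,4,3,2} = 1
G(11) = mex{1,0,4,3} = 2
G(12) = mex{2,1,0,0} = 3
G(13) = mex{3,2,1,1} = 0
G(14) = mex{0,3,2,2} = 1
G(15) = mex{1,0,3,3} = 2
Stack A: G(15) = 2.
Stack B: G(10) = 1.
Stack C: G(15) = 2.
Combined Grundy value = 2 ⊕ 1 ⊕ 2 = 1.
A winning move leaves total XOR = 0, i.e. changes one component's Grundy value g to g ⊕ X where X is the current total.
Stack A: need g' = 2⊕1 = 3. Options: 15−1→G=1, 15−2→G=0, 15−3→G=3, 15−8→G=3. Hits: 2.
Stack B: need g' = 1⊕1 = 0. Options: 10−1→G=0, 10−2→G=4, 10−3→G=3, 10−8→G=2. Hits: 1.
Stack C: need g' = 2⊕1 = 3. Options: 15−1→G=1, 15−2→G=0, 15−3→G=3, 15−8→G=3. Hits: 2.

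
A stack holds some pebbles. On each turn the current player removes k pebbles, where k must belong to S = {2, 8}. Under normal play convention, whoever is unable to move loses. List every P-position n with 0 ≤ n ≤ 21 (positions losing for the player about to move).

0, 1, 4, 5, 10, 11, 14, 15, 20, 21

n :  0  1  2  3  4  5  6  7  8  9 10 11 12 13 14 15 16 17 18 19 20 21
G :  0  0  1  1  0  0  1  1  2  2  0  0  1  1  0  0  1  1  2  2  0  0
P-positions are exactly the n with G(n) = 0.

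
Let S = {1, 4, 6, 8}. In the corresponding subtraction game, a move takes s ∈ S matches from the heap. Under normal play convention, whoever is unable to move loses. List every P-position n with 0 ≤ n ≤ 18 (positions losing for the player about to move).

0, 2, 5, 7, 12, 14, 17

G(0) = 0
G(1) = mex{0} = 1
G(2) = mex{1} = 0
G(3) = mex{0} = 1
G(4) = mex{1,0} = 2
G(5) = mex{2,1} = 0
G(6) = mex{0,0,0} = 1
G(7) = mex{1,1,1} = 0
G(8) = mex{0,2,0,0} = 1
G(9) = mex{1,0,1,1} = 2
G(10) = mex{2,1,2,0} = 3
G(11) = mex{3,0,0,1} = 2
G(12) = mex{2,1,1,2} = 0
G(13) = mex{0,2,0,0} = 1
G(14) = mex{1,3,1,1} = 0
G(15) = mex{0,2,2,0} = 1
G(16) = mex{1,0,3,1} = 2
G(17) = mex{2,1,2,2} = 0
G(18) = mex{0,0,0,3} = 1
P-positions are exactly the n with G(n) = 0.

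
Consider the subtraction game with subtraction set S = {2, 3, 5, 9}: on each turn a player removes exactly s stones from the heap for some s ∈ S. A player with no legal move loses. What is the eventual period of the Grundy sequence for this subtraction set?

G(0) = 0
G(1) = mex{} = 0
G(2) = mex{0} = 1
G(3) = mex{0,0} = 1
G(4) = mex{1,0} = 2
G(5) = mex{1,1,0} = 2
G(6) = mex{2,1,0} = 3
G(7) = mex{2,2,1} = 0
G(8) = mex{3,2,1} = 0
G(9) = mex{0,3,2,0} = 1
G(10) = mex{0,0,2,0} = 1
G(11) = mex{1,0,3,1} = 2
G(12) = mex{1,1,0,1} = 2
G(13) = mex{2,1,0,2} = 3
G(14) = mex{2,2,1,2} = 0
G(15) = mex{3,2,1,3} = 0
G(16) = mex{0,3,2,0} = 1
G(17) = mex{0,0,2,0} = 1
G(n+7) = G(n) holds for n = 0,…,8 (a full window of length max(S) = 9), so the sequence is purely periodic with period 7.

7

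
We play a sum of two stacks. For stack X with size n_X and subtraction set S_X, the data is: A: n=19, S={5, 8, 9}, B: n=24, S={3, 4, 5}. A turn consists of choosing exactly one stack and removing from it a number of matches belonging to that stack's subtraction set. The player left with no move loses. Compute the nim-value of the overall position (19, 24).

Stack A, S = {5, 8, 9}:
G(0) = 0
G(1) = mex{} = 0
G(2) = mex{} = 0
G(3) = mex{} = 0
G(4) = mex{} = 0
G(5) = mex{0} = 1
G(6) = mex{0} = 1
G(7) = mex{0} = 1
G(8) = mex{0,0} = 1
G(9) = mex{0,0,0} = 1
G(10) = mex{1,0,0} = 2
G(11) = mex{1,0,0} = 2
G(12) = mex{1,0,0} = 2
G(13) = mex{1,1,0} = 2
G(14) = mex{1,1,1} = 0
G(15) = mex{2,1,1} = 0
G(16) = mex{2,1,1} = 0
G(17) = mex{2,1,1} = 0
G(18) = mex{2,2,1} = 0
G(19) = mex{0,2,2} = 1
G_A(19) = 1.
Stack B, S = {3, 4, 5}:
G(0) = 0
G(1) = mex{} = 0
G(2) = mex{} = 0
G(3) = mex{0} = 1
G(4) = mex{0,0} = 1
G(5) = mex{0,0,0} = 1
G(6) = mex{1,0,0} = 2
G(7) = mex{1,1,0} = 2
G(8) = mex{1,1,1} = 0
G(9) = mex{2,1,1} = 0
G(10) = mex{2,2,1} = 0
G(11) = mex{0,2,2} = 1
G(12) = mex{0,0,2} = 1
G(13) = mex{0,0,0} = 1
G(14) = mex{1,0,0} = 2
G(15) = mex{1,1,0} = 2
G(16) = mex{1,1,1} = 0
G(17) = mex{2,1,1} = 0
G(18) = mex{2,2,1} = 0
G(19) = mex{0,2,2} = 1
G(20) = mex{0,0,2} = 1
G(21) = mex{0,0,0} = 1
G(22) = mex{1,0,0} = 2
G(23) = mex{1,1,0} = 2
G(24) = mex{1,1,1} = 0
G_B(24) = 0.
Combined Grundy value = 1 ⊕ 0 = 1.

1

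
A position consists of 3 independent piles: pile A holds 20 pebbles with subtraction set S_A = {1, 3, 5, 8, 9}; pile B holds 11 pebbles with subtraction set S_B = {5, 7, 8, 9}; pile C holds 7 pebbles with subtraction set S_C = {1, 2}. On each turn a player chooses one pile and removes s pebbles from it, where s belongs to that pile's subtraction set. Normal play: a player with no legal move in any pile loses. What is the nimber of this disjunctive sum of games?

3

Pile A, S = {1, 3, 5, 8, 9}:
G(0) = 0
G(1) = mex{0} = 1
G(2) = mex{1} = 0
G(3) = mex{0,0} = 1
G(4) = mex{1,1} = 0
G(5) = mex{0,0,0} = 1
G(6) = mex{1,1,1} = 0
G(7) = mex{0,0,0} = 1
G(8) = mex{1,1,1,0} = 2
G(9) = mex{2,0,0,1,0} = 3
G(10) = mex{3,1,1,0,1} = 2
G(11) = mex{2,2,0,1,0} = 3
G(12) = mex{3,3,1,0,1} = 2
G(13) = mex{2,2,2,1,0} = 3
G(14) = mex{3,3,3,0,1} = 2
G(15) = mex{2,2,2,1,0} = 3
G(16) = mex{3,3,3,2,1} = 0
G(17) = mex{0,2,2,3,2} = 1
G(18) = mex{1,3,3,2,3} = 0
G(19) = mex{0,0,2,3,2} = 1
G(20) = mex{1,1,3,2,3} = 0
G_A(20) = 0.
Pile B, S = {5, 7, 8, 9}:
G(0) = 0
G(1) = mex{} = 0
G(2) = mex{} = 0
G(3) = mex{} = 0
G(4) = mex{} = 0
G(5) = mex{0} = 1
G(6) = mex{0} = 1
G(7) = mex{0,0} = 1
G(8) = mex{0,0,0} = 1
G(9) = mex{0,0,0,0} = 1
G(10) = mex{1,0,0,0} = 2
G(11) = mex{1,0,0,0} = 2
G_B(11) = 2.
Pile C, S = {1, 2}:
n : 0 1 2 3 4 5 6 7
G : 0 1 2 0 1 2 0 1
G_C(7) = 1.
Combined Grundy value = 0 ⊕ 2 ⊕ 1 = 3.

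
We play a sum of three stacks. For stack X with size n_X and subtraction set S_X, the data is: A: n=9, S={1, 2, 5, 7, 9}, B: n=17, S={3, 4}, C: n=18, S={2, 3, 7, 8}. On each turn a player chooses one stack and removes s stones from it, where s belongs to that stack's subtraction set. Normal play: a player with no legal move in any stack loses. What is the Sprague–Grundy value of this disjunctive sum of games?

3

Stack A, S = {1, 2, 5, 7, 9}:
G(0) = 0
G(1) = mex{0} = 1
G(2) = mex{1,0} = 2
G(3) = mex{2,1} = 0
G(4) = mex{0,2} = 1
G(5) = mex{1,0,0} = 2
G(6) = mex{2,1,1} = 0
G(7) = mex{0,2,2,0} = 1
G(8) = mex{1,0,0,1} = 2
G(9) = mex{2,1,1,2,0} = 3
G_A(9) = 3.
Stack B, S = {3, 4}:
n :  0  1  2  3  4  5  6  7  8  9 10 11 12 13 14 15 16 17
G :  0  0  0  1  1  1  2  0  0  0  1  1  1  2  0  0  0  1
G_B(17) = 1.
Stack C, S = {2, 3, 7, 8}:
n :  0  1  2  3  4  5  6  7  8  9 10 11 12 13 14 15 16 17 18
G :  0  0  1  1  2  0  0  1  1  2  0  0  1  1  2  0  0  1  1
G_C(18) = 1.
Combined Grundy value = 3 ⊕ 1 ⊕ 1 = 3.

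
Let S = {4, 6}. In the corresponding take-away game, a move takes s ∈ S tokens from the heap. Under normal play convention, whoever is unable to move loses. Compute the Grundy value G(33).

n :  0  1  2  3  4  5  6  7  8  9 10 11 12 13 14 15 16 17 18 19 20 21 22 23 24 25 26 27 28 29 30 31 32 33
G :  0  0  0  0  1  1  1  1  2  2  0  0  0  0  1  1  1  1  2  2  0  0  0  0  1  1  1  1  2  2  0  0  0  0

0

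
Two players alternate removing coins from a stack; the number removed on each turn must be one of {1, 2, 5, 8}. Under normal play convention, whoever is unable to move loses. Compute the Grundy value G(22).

1

n :  0  1  2  3  4  5  6  7  8  9 10 11 12 13 14 15 16 17 18 19 20 21 22
G :  0  1  2  0  1  2  0  1  2  0  1  2  0  1  2  0  1  2  0  1  2  0  1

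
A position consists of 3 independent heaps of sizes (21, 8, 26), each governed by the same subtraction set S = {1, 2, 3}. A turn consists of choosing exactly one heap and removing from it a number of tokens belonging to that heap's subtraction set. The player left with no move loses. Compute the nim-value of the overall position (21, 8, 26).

All heaps use S = {1, 2, 3}:
n :  0  1  2  3  4  5  6  7  8  9 10 11 12 13 14 15 16 17 18 19 20 21 22 23 24 25 26
G :  0  1  2  3  0  1  2  3  0  1  2  3  0  1  2  3  0  1  2  3  0  1  2  3  0  1  2
Heap A: G(21) = 1.
Heap B: G(8) = 0.
Heap C: G(26) = 2.
Combined Grundy value = 1 ⊕ 0 ⊕ 2 = 3.

3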